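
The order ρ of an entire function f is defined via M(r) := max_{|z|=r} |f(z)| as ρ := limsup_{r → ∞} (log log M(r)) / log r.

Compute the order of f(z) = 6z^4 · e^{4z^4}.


M(r) = max_{|z|=r} |6|·|z|^4·|e^{4z^4}| = 6·r^4 · e^{4r^4} (the factors attain their maxima compatibly on |z|=r). Then log M(r) = log 6 + 4·log r + 4r^4, dominated by the last term, so log log M(r) ~ 4·log r. The polynomial factor 6z^4 contributes only a log r term and does not affect the order. ρ = 4.
Therefore ρ = 4.

Order ρ = 4.


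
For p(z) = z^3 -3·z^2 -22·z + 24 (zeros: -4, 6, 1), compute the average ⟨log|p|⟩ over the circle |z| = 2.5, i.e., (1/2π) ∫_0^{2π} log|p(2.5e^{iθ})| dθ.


Zeros: -4, 1, 6; r = 2.5.
Inside |z| < r: 1. Outside (|z| ≥ r): -4, 6.
p(0) = 24, so log|p(0)| = log(24) = 3.1781.
Apply Jensen: I(r) = log|p(0)| + Σ_k log(r/|z_k|), summed over zeros inside |z| < r.
  log(r/|z_k|) for z_k = 1: log(2.5/1) = 0.9163
  Outside zeros (-4, 6) contribute nothing to the Jensen sum.
Sum over inside zeros: 0.9163.
I(r) = log|p(0)| + (inside sum) = 3.1781 + 0.9163 = 4.0943.
Note: since some zeros are outside |z| ≤ r, the simplified n·log(r) form does NOT apply — only the inside zeros contribute.

I(r) ≈ 4.0943.


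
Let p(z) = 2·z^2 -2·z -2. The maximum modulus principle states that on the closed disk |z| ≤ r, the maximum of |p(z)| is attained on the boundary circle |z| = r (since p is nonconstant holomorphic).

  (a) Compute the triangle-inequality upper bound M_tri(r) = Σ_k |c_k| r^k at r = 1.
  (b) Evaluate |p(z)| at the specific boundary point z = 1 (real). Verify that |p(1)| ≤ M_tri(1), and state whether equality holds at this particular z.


Coefficients: c_0 = -2, c_1 = -2, c_2 = 2. Radius r = 1.
Part (a). Triangle bound: M_tri(r) = Σ_k |c_k| r^k
  = |-2|·1^0 + |-2|·1^1 + |2|·1^2
  = 2 + 2 + 2 = 6.
This bounds M(r) := max_{|z|=r} |p(z)| from above; equality holds iff all terms c_k z^k can be made to align in phase at a single z on |z|=r.
Part (b). At z = 1 (real, on the circle |z| = r):
  p(1) = (-2)·1^0 + (-2)·1^1 + (2)·1^2 = -2.
  |p(1)| = 2.
Check: |p(1)| = 2 ≤ 6 = M_tri(1). ✓ Equality does not hold at z = 1 (the coefficients have mixed signs, so the terms do not all align in phase there).

M_tri(1) = 6; |p(1)| = 2; equality at z=1: no.


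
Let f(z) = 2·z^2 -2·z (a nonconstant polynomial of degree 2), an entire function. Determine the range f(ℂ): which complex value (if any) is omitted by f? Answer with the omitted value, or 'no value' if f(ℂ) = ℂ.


Little Picard bounds the complement of f(ℂ) to at most one point.
For every w ∈ ℂ, the equation p(z) − w = 0 is a nonconstant polynomial in z and hence has at least one root by the fundamental theorem of algebra. So p is surjective onto ℂ, omitting no value.

Omitted value: no value.


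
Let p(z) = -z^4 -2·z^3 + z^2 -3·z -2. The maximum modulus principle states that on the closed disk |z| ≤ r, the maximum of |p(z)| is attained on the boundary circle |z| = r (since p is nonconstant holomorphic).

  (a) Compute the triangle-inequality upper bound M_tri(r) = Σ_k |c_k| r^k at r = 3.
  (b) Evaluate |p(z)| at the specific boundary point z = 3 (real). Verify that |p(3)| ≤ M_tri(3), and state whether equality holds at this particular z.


Coefficients: c_0 = -2, c_1 = -3, c_2 = 1, c_3 = -2, c_4 = -1. Radius r = 3.
Part (a). Triangle bound: M_tri(r) = Σ_k |c_k| r^k
  = |-2|·3^0 + |-3|·3^1 + |1|·3^2 + |-2|·3^3 + |-1|·3^4
  = 2 + 9 + 9 + 54 + 81 = 155.
This bounds M(r) := max_{|z|=r} |p(z)| from above; equality holds iff all terms c_k z^k can be made to align in phase at a single z on |z|=r.
Part (b). At z = 3 (real, on the circle |z| = r):
  p(3) = (-2)·3^0 + (-3)·3^1 + (1)·3^2 + (-2)·3^3 + (-1)·3^4 = -137.
  |p(3)| = 137.
Check: |p(3)| = 137 ≤ 155 = M_tri(3). ✓ Equality does not hold at z = 3 (the coefficients have mixed signs, so the terms do not all align in phase there).

M_tri(3) = 155; |p(3)| = 137; equality at z=3: no.


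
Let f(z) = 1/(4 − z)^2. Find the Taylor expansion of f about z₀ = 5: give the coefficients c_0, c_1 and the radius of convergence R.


Let w = z − z₀, so z = z₀ + w.
Then 4 − z = 4 − (z₀ + w) = (4 − z₀) − w = -1 − w.
f(z) = 1/(-1 − w)^2 = (1/(-1)^2) · (1 − w/(-1))^{−2}.
By the binomial series (1−u)^{−2} = Σ_{n≥0} C(n+1, 1) u^n for |u|<1, with u = w/(-1):
  c_n = C(n+1, 1) / (-1)^(n+2).
  c_0 = 1/(-1)^2 = 1.
  c_1 = 2/(-1)^3 = -2.
The series is valid for |w/d| < 1, i.e. |z − z₀| < |d|.
Radius of convergence: R = |4 − z₀| = |-1| = 1 (distance from z₀ to the singularity z = 4).

c_0 = 1, c_1 = -2; R = 1.


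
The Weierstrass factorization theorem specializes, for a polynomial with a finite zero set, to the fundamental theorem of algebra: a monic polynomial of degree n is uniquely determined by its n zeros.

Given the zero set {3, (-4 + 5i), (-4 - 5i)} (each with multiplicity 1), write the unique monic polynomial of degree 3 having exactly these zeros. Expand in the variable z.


The polynomial is p(z) = ∏_{α ∈ S} (z − α), where S = {3, (-4 + 5i), (-4 - 5i)}.
Expanding the product yields: p(z) = z^3 + 5·z^2 + 17·z -123.
Note conjugate pairs combine to real quadratics: (z − (-4+5i))(z − (-4−5i)) = z² + 8z + 41.
The resulting polynomial has degree 3 and real coefficients as required.

p(z) = z^3 + 5·z^2 + 17·z -123.


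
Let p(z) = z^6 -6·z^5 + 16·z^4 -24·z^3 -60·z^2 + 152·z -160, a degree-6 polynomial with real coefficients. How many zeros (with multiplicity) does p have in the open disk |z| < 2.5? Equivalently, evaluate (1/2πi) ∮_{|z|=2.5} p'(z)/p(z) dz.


The zeros of p are: 4, -2, (1 + 1i), (1 - 1i), (1 + 3i), (1 - 3i).
Their magnitudes are: 4, 2, 1.414, 1.414, 3.162, 3.162.
Zeros with |z| < R = 2.5: -2, (1 + 1i), (1 - 1i).
Count = 3.
By the argument principle, (1/2πi) ∮_{|z|=R} p'(z)/p(z) dz equals exactly this count.

Number of zeros inside |z| < 2.5: 3.


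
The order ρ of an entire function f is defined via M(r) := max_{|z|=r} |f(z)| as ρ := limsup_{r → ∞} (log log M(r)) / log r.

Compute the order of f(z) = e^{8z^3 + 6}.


|e^{8z^3 + 6}| = e^{Re(8·z^3) + 6} ≤ e^{8|z|^3 + 6} = e^{8r^3 + 6} on |z| = r, so ρ ≤ 3. Choosing z on |z|=r so that 8·z^3 is real positive (always possible by picking arg z appropriately) gives |f(z)| = e^{8r^3 + 6}, matching the bound. The additive constant 6 does not affect log log M(r) ~ 3·log r. Hence ρ = 3.
Therefore ρ = 3.

Order ρ = 3.


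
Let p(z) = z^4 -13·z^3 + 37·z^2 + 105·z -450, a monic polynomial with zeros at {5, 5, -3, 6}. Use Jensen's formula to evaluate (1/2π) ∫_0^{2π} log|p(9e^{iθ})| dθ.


Zeros: -3, 5, 5, 6; r = 9.
Inside |z| < r: -3, 5, 5, 6. Outside (|z| ≥ r): ∅.
p(0) = -450, so log|p(0)| = log(450) = 6.1092.
Apply Jensen: I(r) = log|p(0)| + Σ_k log(r/|z_k|), summed over zeros inside |z| < r.
  log(r/|z_k|) for z_k = 5: log(9/5) = 0.5878
  log(r/|z_k|) for z_k = 5: log(9/5) = 0.5878
  log(r/|z_k|) for z_k = -3: log(9/3) = 1.0986
  log(r/|z_k|) for z_k = 6: log(9/6) = 0.4055
Sum over inside zeros: 2.6797.
I(r) = log|p(0)| + (inside sum) = 6.1092 + 2.6797 = 8.7889.
Closed form (all zeros inside, monic): I(r) = n·log(r) = 4·log(9) = 8.7889. ✓

I(r) ≈ 8.7889.


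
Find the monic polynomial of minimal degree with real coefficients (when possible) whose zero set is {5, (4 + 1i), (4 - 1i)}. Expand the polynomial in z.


The polynomial is p(z) = ∏_{α ∈ S} (z − α), where S = {5, (4 + 1i), (4 - 1i)}.
Expanding the product yields: p(z) = z^3 -13·z^2 + 57·z -85.
Note conjugate pairs combine to real quadratics: (z − (4+1i))(z − (4−1i)) = z² − 8z + 17.
The resulting polynomial has degree 3 and real coefficients as required.

p(z) = z^3 -13·z^2 + 57·z -85.


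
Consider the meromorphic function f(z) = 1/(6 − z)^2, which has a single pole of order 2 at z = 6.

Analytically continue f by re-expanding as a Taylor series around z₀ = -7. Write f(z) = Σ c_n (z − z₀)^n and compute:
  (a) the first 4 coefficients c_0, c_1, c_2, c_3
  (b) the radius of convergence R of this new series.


Let w = z − z₀, so z = z₀ + w.
Then 6 − z = 6 − (z₀ + w) = (6 − z₀) − w = 13 − w.
f(z) = 1/(13 − w)^2 = (1/(13)^2) · (1 − w/(13))^{−2}.
By the binomial series (1−u)^{−2} = Σ_{n≥0} C(n+1, 1) u^n for |u|<1, with u = w/(13):
  c_n = C(n+1, 1) / (13)^(n+2).
  c_0 = 1/(13)^2 = 1/169.
  c_1 = 2/(13)^3 = 2/2197.
  c_2 = 3/(13)^4 = 3/28561.
  c_3 = 4/(13)^5 = 4/371293.
The series is valid for |w/d| < 1, i.e. |z − z₀| < |d|.
Radius of convergence: R = |6 − z₀| = |13| = 13 (distance from z₀ to the singularity z = 6).

c_0 = 1/169, c_1 = 2/2197, c_2 = 3/28561, c_3 = 4/371293; R = 13.


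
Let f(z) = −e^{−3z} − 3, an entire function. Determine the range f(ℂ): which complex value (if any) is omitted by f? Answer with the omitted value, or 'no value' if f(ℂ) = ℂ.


Little Picard bounds the complement of f(ℂ) to at most one point.
e^{−3z} is never zero on ℂ, so -1·e^{−3z} takes every value in ℂ ∖ {0}. Adding -3 shifts the range to ℂ ∖ {-3}. Thus f omits exactly the value -3.

Omitted value: -3.


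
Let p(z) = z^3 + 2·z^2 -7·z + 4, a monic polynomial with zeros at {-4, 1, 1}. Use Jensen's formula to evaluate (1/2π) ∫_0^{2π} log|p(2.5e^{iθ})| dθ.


Zeros: -4, 1, 1; r = 2.5.
Inside |z| < r: 1, 1. Outside (|z| ≥ r): -4.
p(0) = 4, so log|p(0)| = log(4) = 1.3863.
Apply Jensen: I(r) = log|p(0)| + Σ_k log(r/|z_k|), summed over zeros inside |z| < r.
  log(r/|z_k|) for z_k = 1: log(2.5/1) = 0.9163
  log(r/|z_k|) for z_k = 1: log(2.5/1) = 0.9163
  Outside zeros (-4) contribute nothing to the Jensen sum.
Sum over inside zeros: 1.8326.
I(r) = log|p(0)| + (inside sum) = 1.3863 + 1.8326 = 3.2189.
Note: since some zeros are outside |z| ≤ r, the simplified n·log(r) form does NOT apply — only the inside zeros contribute.

I(r) ≈ 3.2189.


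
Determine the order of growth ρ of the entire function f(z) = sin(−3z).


sin(w) is a linear combination of e^{iw} and e^{−iw} (or e^w, e^{−w} in the hyperbolic case), so |sin(w)| ≤ e^{|w|}. With w = −3z, |w| ≤ 3|z| + 0 = 3r + 0 on |z| = r, giving M(r) ≤ e^{3r + 0}, so ρ ≤ 1. On a suitable ray (z = it for sin/cos; z = t for sinh/cosh, t real → ∞), |sin(−3z)| grows like e^{3|t|}/2, so ρ ≥ 1. Hence ρ = 1.
Therefore ρ = 1.

Order ρ = 1.


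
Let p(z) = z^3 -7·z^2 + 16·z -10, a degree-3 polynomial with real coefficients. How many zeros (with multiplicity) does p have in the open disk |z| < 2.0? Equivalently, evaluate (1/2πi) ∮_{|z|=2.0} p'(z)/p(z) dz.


The zeros of p are: (3 + 1i), (3 - 1i), 1.
Their magnitudes are: 3.162, 3.162, 1.
Zeros with |z| < R = 2.0: 1.
Count = 1.
By the argument principle, (1/2πi) ∮_{|z|=R} p'(z)/p(z) dz equals exactly this count.

Number of zeros inside |z| < 2.0: 1.


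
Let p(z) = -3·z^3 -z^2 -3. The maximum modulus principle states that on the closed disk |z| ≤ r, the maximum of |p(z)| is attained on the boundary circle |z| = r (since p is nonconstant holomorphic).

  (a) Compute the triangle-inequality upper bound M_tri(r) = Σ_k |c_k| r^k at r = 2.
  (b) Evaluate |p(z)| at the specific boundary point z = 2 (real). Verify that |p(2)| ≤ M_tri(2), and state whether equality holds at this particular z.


Coefficients: c_0 = -3, c_1 = 0, c_2 = -1, c_3 = -3. Radius r = 2.
Part (a). Triangle bound: M_tri(r) = Σ_k |c_k| r^k
  = |-3|·2^0 + |0|·2^1 + |-1|·2^2 + |-3|·2^3
  = 3 + 0 + 4 + 24 = 31.
This bounds M(r) := max_{|z|=r} |p(z)| from above; equality holds iff all terms c_k z^k can be made to align in phase at a single z on |z|=r.
Part (b). At z = 2 (real, on the circle |z| = r):
  p(2) = (-3)·2^0 + (0)·2^1 + (-1)·2^2 + (-3)·2^3 = -31.
  |p(2)| = 31.
Since all nonzero coefficients share the same sign, |p(2)| = 31 = M_tri(2); the triangle bound is attained at z = 2, so in fact M(r) = 31.

M_tri(2) = 31; |p(2)| = 31; equality at z=2: yes.


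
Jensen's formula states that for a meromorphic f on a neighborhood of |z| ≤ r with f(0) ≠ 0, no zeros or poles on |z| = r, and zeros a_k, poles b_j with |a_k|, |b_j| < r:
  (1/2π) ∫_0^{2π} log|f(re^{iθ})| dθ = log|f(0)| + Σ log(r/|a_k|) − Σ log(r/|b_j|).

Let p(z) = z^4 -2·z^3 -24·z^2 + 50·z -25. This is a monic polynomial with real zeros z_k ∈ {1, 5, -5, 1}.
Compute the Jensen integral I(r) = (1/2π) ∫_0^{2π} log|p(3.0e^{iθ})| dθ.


Zeros: -5, 1, 1, 5; r = 3.0.
Inside |z| < r: 1, 1. Outside (|z| ≥ r): -5, 5.
p(0) = -25, so log|p(0)| = log(25) = 3.2189.
Apply Jensen: I(r) = log|p(0)| + Σ_k log(r/|z_k|), summed over zeros inside |z| < r.
  log(r/|z_k|) for z_k = 1: log(3.0/1) = 1.0986
  log(r/|z_k|) for z_k = 1: log(3.0/1) = 1.0986
  Outside zeros (-5, 5) contribute nothing to the Jensen sum.
Sum over inside zeros: 2.1972.
I(r) = log|p(0)| + (inside sum) = 3.2189 + 2.1972 = 5.4161.
Note: since some zeros are outside |z| ≤ r, the simplified n·log(r) form does NOT apply — only the inside zeros contribute.

I(r) ≈ 5.4161.


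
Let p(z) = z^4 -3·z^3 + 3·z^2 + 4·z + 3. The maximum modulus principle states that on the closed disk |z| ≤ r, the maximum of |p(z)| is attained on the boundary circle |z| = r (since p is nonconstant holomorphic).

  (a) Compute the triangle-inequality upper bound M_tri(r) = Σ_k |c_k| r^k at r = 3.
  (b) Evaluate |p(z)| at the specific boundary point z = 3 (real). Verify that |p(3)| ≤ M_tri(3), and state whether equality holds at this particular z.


Coefficients: c_0 = 3, c_1 = 4, c_2 = 3, c_3 = -3, c_4 = 1. Radius r = 3.
Part (a). Triangle bound: M_tri(r) = Σ_k |c_k| r^k
  = |3|·3^0 + |4|·3^1 + |3|·3^2 + |-3|·3^3 + |1|·3^4
  = 3 + 12 + 27 + 81 + 81 = 204.
This bounds M(r) := max_{|z|=r} |p(z)| from above; equality holds iff all terms c_k z^k can be made to align in phase at a single z on |z|=r.
Part (b). At z = 3 (real, on the circle |z| = r):
  p(3) = (3)·3^0 + (4)·3^1 + (3)·3^2 + (-3)·3^3 + (1)·3^4 = 42.
  |p(3)| = 42.
Check: |p(3)| = 42 ≤ 204 = M_tri(3). ✓ Equality does not hold at z = 3 (the coefficients have mixed signs, so the terms do not all align in phase there).

M_tri(3) = 204; |p(3)| = 42; equality at z=3: no.


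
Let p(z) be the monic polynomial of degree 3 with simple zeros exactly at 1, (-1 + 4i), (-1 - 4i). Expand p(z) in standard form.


The polynomial is p(z) = ∏_{α ∈ S} (z − α), where S = {1, (-1 + 4i), (-1 - 4i)}.
Expanding the product yields: p(z) = z^3 + z^2 + 15·z -17.
Note conjugate pairs combine to real quadratics: (z − (-1+4i))(z − (-1−4i)) = z² + 2z + 17.
The resulting polynomial has degree 3 and real coefficients as required.

p(z) = z^3 + z^2 + 15·z -17.


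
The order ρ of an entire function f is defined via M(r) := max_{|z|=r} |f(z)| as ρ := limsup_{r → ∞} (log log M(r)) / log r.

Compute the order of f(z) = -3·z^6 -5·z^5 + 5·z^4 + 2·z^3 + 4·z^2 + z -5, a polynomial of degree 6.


|f(z)| ≤ Σ|c_k|·r^k = O(r^6) as r → ∞. Polynomial growth is O(e^{r^ε}) for every ε > 0 (since r^6/e^{r^ε} → 0), so ρ ≤ ε for all ε > 0, i.e. ρ = 0. Every nonconstant polynomial has order 0.
Therefore ρ = 0.

Order ρ = 0.


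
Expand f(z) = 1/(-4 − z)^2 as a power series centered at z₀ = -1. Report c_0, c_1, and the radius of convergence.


Let w = z − z₀, so z = z₀ + w.
Then -4 − z = -4 − (z₀ + w) = (-4 − z₀) − w = -3 − w.
f(z) = 1/(-3 − w)^2 = (1/(-3)^2) · (1 − w/(-3))^{−2}.
By the binomial series (1−u)^{−2} = Σ_{n≥0} C(n+1, 1) u^n for |u|<1, with u = w/(-3):
  c_n = C(n+1, 1) / (-3)^(n+2).
  c_0 = 1/(-3)^2 = 1/9.
  c_1 = 2/(-3)^3 = -2/27.
The series is valid for |w/d| < 1, i.e. |z − z₀| < |d|.
Radius of convergence: R = |-4 − z₀| = |-3| = 3 (distance from z₀ to the singularity z = -4).

c_0 = 1/9, c_1 = -2/27; R = 3.


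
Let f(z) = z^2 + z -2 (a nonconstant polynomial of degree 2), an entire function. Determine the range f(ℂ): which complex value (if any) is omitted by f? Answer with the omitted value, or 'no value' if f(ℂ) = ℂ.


Little Picard bounds the complement of f(ℂ) to at most one point.
For every w ∈ ℂ, the equation p(z) − w = 0 is a nonconstant polynomial in z and hence has at least one root by the fundamental theorem of algebra. So p is surjective onto ℂ, omitting no value.

Omitted value: no value.


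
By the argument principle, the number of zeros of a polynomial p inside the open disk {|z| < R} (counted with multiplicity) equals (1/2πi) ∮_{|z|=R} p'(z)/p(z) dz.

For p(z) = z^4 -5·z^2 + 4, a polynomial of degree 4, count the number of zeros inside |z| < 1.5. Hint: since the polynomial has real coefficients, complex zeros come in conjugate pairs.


The zeros of p are: -1, 1, -2, 2.
Their magnitudes are: 1, 1, 2, 2.
Zeros with |z| < R = 1.5: -1, 1.
Count = 2.
By the argument principle, (1/2πi) ∮_{|z|=R} p'(z)/p(z) dz equals exactly this count.

Number of zeros inside |z| < 1.5: 2.


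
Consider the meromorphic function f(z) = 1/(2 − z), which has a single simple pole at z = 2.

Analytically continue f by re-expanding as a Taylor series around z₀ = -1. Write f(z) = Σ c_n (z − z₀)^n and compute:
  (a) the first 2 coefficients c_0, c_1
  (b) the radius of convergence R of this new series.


Let w = z − z₀, so z = z₀ + w.
Then 2 − z = 2 − (z₀ + w) = (2 − z₀) − w = 3 − w.
f(z) = 1/(3 − w) = (1/(3)) · 1/(1 − w/(3)) = Σ_{n≥0} w^n / (3)^(n+1).
So c_n = 1/(3)^(n+1):
  c_0 = 1/(3)^1 = 1/3.
  c_1 = 1/(3)^2 = 1/9.
The series is valid for |w/d| < 1, i.e. |z − z₀| < |d|.
Radius of convergence: R = |2 − z₀| = |3| = 3 (distance from z₀ to the singularity z = 2).

c_0 = 1/3, c_1 = 1/9; R = 3.


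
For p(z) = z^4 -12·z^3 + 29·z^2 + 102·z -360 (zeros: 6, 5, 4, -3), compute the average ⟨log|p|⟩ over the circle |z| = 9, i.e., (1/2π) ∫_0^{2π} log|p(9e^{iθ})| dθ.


Zeros: -3, 4, 5, 6; r = 9.
Inside |z| < r: -3, 4, 5, 6. Outside (|z| ≥ r): ∅.
p(0) = -360, so log|p(0)| = log(360) = 5.8861.
Apply Jensen: I(r) = log|p(0)| + Σ_k log(r/|z_k|), summed over zeros inside |z| < r.
  log(r/|z_k|) for z_k = 6: log(9/6) = 0.4055
  log(r/|z_k|) for z_k = 5: log(9/5) = 0.5878
  log(r/|z_k|) for z_k = 4: log(9/4) = 0.8109
  log(r/|z_k|) for z_k = -3: log(9/3) = 1.0986
Sum over inside zeros: 2.9028.
I(r) = log|p(0)| + (inside sum) = 5.8861 + 2.9028 = 8.7889.
Closed form (all zeros inside, monic): I(r) = n·log(r) = 4·log(9) = 8.7889. ✓

I(r) ≈ 8.7889.


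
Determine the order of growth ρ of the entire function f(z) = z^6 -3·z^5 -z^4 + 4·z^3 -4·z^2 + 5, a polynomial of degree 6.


|f(z)| ≤ Σ|c_k|·r^k = O(r^6) as r → ∞. Polynomial growth is O(e^{r^ε}) for every ε > 0 (since r^6/e^{r^ε} → 0), so ρ ≤ ε for all ε > 0, i.e. ρ = 0. Every nonconstant polynomial has order 0.
Therefore ρ = 0.

Order ρ = 0.


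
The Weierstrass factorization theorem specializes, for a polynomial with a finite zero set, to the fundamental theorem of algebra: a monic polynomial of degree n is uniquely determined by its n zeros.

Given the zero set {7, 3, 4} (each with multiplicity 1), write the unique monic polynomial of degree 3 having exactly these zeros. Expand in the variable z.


The polynomial is p(z) = ∏_{α ∈ S} (z − α), where S = {7, 3, 4}.
Expanding the product yields: p(z) = z^3 -14·z^2 + 61·z -84.
The resulting polynomial has degree 3 and real coefficients as required.

p(z) = z^3 -14·z^2 + 61·z -84.


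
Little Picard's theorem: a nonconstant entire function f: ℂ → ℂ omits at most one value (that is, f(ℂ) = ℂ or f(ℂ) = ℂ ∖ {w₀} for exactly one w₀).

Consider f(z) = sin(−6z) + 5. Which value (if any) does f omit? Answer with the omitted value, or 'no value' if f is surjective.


Little Picard bounds the complement of f(ℂ) to at most one point.
sin is entire and surjective onto ℂ: for every w ∈ ℂ, sin(ζ) = w has a solution ζ ∈ ℂ (e.g., via the complex inverse arcsin). With ζ = −6z this gives z = ζ/(-6). Then 1·sin(−6z) takes every value in 1·ℂ = ℂ, and adding 5 is a bijection of ℂ. So f is surjective and omits no value. (Note: only on the real line is sin bounded by [−1, 1].)

Omitted value: no value.


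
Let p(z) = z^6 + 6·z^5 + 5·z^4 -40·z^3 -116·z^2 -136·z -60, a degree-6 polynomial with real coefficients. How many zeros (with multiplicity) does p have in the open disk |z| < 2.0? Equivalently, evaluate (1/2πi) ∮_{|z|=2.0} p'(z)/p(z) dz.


The zeros of p are: (-3 + 1i), (-3 - 1i), (-1 + 1i), (-1 - 1i), 3, -1.
Their magnitudes are: 3.162, 3.162, 1.414, 1.414, 3, 1.
Zeros with |z| < R = 2.0: (-1 + 1i), (-1 - 1i), -1.
Count = 3.
By the argument principle, (1/2πi) ∮_{|z|=R} p'(z)/p(z) dz equals exactly this count.

Number of zeros inside |z| < 2.0: 3.


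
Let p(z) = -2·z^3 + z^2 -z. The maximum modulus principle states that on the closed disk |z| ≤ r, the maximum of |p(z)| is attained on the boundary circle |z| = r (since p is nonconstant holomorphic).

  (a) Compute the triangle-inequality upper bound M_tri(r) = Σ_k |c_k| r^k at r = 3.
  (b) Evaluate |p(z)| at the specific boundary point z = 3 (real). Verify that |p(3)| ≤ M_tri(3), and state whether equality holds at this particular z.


Coefficients: c_0 = 0, c_1 = -1, c_2 = 1, c_3 = -2. Radius r = 3.
Part (a). Triangle bound: M_tri(r) = Σ_k |c_k| r^k
  = |0|·3^0 + |-1|·3^1 + |1|·3^2 + |-2|·3^3
  = 0 + 3 + 9 + 54 = 66.
This bounds M(r) := max_{|z|=r} |p(z)| from above; equality holds iff all terms c_k z^k can be made to align in phase at a single z on |z|=r.
Part (b). At z = 3 (real, on the circle |z| = r):
  p(3) = (0)·3^0 + (-1)·3^1 + (1)·3^2 + (-2)·3^3 = -48.
  |p(3)| = 48.
Check: |p(3)| = 48 ≤ 66 = M_tri(3). ✓ Equality does not hold at z = 3 (the coefficients have mixed signs, so the terms do not all align in phase there).

M_tri(3) = 66; |p(3)| = 48; equality at z=3: no.


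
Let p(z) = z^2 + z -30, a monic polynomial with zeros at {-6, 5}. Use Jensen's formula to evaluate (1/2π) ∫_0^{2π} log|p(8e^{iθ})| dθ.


Zeros: -6, 5; r = 8.
Inside |z| < r: -6, 5. Outside (|z| ≥ r): ∅.
p(0) = -30, so log|p(0)| = log(30) = 3.4012.
Apply Jensen: I(r) = log|p(0)| + Σ_k log(r/|z_k|), summed over zeros inside |z| < r.
  log(r/|z_k|) for z_k = -6: log(8/6) = 0.2877
  log(r/|z_k|) for z_k = 5: log(8/5) = 0.4700
Sum over inside zeros: 0.7577.
I(r) = log|p(0)| + (inside sum) = 3.4012 + 0.7577 = 4.1589.
Closed form (all zeros inside, monic): I(r) = n·log(r) = 2·log(8) = 4.1589. ✓

I(r) ≈ 4.1589.


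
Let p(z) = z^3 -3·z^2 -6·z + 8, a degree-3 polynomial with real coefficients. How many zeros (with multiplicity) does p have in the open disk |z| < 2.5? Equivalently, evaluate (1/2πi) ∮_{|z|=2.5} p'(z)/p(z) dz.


The zeros of p are: 1, 4, -2.
Their magnitudes are: 1, 4, 2.
Zeros with |z| < R = 2.5: 1, -2.
Count = 2.
By the argument principle, (1/2πi) ∮_{|z|=R} p'(z)/p(z) dz equals exactly this count.

Number of zeros inside |z| < 2.5: 2.


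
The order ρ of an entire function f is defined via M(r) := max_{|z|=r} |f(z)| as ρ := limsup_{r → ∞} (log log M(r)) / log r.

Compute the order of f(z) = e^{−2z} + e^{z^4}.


Each summand is entire of order 1 and 4 respectively (as in the single-exponential case). The order of a sum is at most the max of the orders, so ρ ≤ 4. For the lower bound: on |z|=r choose arg z so that 1z^4 is real positive; then |e^{1z^4}| = e^{1r^4} while |e^{-2z}| ≤ e^{2r^1} = o(e^{1r^4}). So |f| ≥ e^{1r^4}(1 − o(1)) and ρ ≥ 4. Hence ρ = max(1, 4) = 4.
Therefore ρ = 4.

Order ρ = 4.


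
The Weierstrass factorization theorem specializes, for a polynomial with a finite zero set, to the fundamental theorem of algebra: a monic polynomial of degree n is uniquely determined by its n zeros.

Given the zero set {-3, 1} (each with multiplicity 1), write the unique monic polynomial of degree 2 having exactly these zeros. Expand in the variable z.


The polynomial is p(z) = ∏_{α ∈ S} (z − α), where S = {-3, 1}.
Expanding the product yields: p(z) = z^2 + 2·z -3.
The resulting polynomial has degree 2 and real coefficients as required.

p(z) = z^2 + 2·z -3.


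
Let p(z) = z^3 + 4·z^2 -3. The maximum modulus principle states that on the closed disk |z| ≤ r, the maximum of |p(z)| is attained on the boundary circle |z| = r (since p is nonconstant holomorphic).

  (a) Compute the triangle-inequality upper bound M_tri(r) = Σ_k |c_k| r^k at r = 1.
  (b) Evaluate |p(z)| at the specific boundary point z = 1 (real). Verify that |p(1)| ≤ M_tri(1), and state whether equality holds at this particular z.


Coefficients: c_0 = -3, c_1 = 0, c_2 = 4, c_3 = 1. Radius r = 1.
Part (a). Triangle bound: M_tri(r) = Σ_k |c_k| r^k
  = |-3|·1^0 + |0|·1^1 + |4|·1^2 + |1|·1^3
  = 3 + 0 + 4 + 1 = 8.
This bounds M(r) := max_{|z|=r} |p(z)| from above; equality holds iff all terms c_k z^k can be made to align in phase at a single z on |z|=r.
Part (b). At z = 1 (real, on the circle |z| = r):
  p(1) = (-3)·1^0 + (0)·1^1 + (4)·1^2 + (1)·1^3 = 2.
  |p(1)| = 2.
Check: |p(1)| = 2 ≤ 8 = M_tri(1). ✓ Equality does not hold at z = 1 (the coefficients have mixed signs, so the terms do not all align in phase there).

M_tri(1) = 8; |p(1)| = 2; equality at z=1: no.


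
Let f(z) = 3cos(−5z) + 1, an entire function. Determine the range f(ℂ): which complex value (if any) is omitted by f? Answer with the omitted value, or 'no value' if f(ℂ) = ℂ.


Little Picard bounds the complement of f(ℂ) to at most one point.
cos is entire and surjective onto ℂ: for every w ∈ ℂ, cos(ζ) = w has a solution ζ ∈ ℂ (e.g., via the complex inverse arccos). With ζ = −5z this gives z = ζ/(-5). Then 3·cos(−5z) takes every value in 3·ℂ = ℂ, and adding 1 is a bijection of ℂ. So f is surjective and omits no value. (Note: only on the real line is cos bounded by [−1, 1].)

Omitted value: no value.


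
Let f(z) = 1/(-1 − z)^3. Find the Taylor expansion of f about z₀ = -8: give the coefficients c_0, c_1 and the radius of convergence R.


Let w = z − z₀, so z = z₀ + w.
Then -1 − z = -1 − (z₀ + w) = (-1 − z₀) − w = 7 − w.
f(z) = 1/(7 − w)^3 = (1/(7)^3) · (1 − w/(7))^{−3}.
By the binomial series (1−u)^{−3} = Σ_{n≥0} C(n+2, 2) u^n for |u|<1, with u = w/(7):
  c_n = C(n+2, 2) / (7)^(n+3).
  c_0 = 1/(7)^3 = 1/343.
  c_1 = 3/(7)^4 = 3/2401.
The series is valid for |w/d| < 1, i.e. |z − z₀| < |d|.
Radius of convergence: R = |-1 − z₀| = |7| = 7 (distance from z₀ to the singularity z = -1).

c_0 = 1/343, c_1 = 3/2401; R = 7.


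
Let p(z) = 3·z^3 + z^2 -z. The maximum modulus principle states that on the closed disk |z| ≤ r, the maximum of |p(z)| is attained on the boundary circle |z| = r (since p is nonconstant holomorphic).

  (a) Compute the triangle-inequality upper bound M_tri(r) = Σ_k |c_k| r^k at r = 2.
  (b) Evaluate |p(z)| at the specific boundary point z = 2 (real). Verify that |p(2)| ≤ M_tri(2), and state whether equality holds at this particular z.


Coefficients: c_0 = 0, c_1 = -1, c_2 = 1, c_3 = 3. Radius r = 2.
Part (a). Triangle bound: M_tri(r) = Σ_k |c_k| r^k
  = |0|·2^0 + |-1|·2^1 + |1|·2^2 + |3|·2^3
  = 0 + 2 + 4 + 24 = 30.
This bounds M(r) := max_{|z|=r} |p(z)| from above; equality holds iff all terms c_k z^k can be made to align in phase at a single z on |z|=r.
Part (b). At z = 2 (real, on the circle |z| = r):
  p(2) = (0)·2^0 + (-1)·2^1 + (1)·2^2 + (3)·2^3 = 26.
  |p(2)| = 26.
Check: |p(2)| = 26 ≤ 30 = M_tri(2). ✓ Equality does not hold at z = 2 (the coefficients have mixed signs, so the terms do not all align in phase there).

M_tri(2) = 30; |p(2)| = 26; equality at z=2: no.


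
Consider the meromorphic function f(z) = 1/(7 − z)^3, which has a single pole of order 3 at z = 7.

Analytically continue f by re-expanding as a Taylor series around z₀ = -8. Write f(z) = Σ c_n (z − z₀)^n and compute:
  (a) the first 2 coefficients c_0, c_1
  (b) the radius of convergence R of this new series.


Let w = z − z₀, so z = z₀ + w.
Then 7 − z = 7 − (z₀ + w) = (7 − z₀) − w = 15 − w.
f(z) = 1/(15 − w)^3 = (1/(15)^3) · (1 − w/(15))^{−3}.
By the binomial series (1−u)^{−3} = Σ_{n≥0} C(n+2, 2) u^n for |u|<1, with u = w/(15):
  c_n = C(n+2, 2) / (15)^(n+3).
  c_0 = 1/(15)^3 = 1/3375.
  c_1 = 3/(15)^4 = 1/16875.
The series is valid for |w/d| < 1, i.e. |z − z₀| < |d|.
Radius of convergence: R = |7 − z₀| = |15| = 15 (distance from z₀ to the singularity z = 7).

c_0 = 1/3375, c_1 = 1/16875; R = 15.


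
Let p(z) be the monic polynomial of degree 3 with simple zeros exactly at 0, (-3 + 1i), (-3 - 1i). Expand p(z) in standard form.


The polynomial is p(z) = ∏_{α ∈ S} (z − α), where S = {0, (-3 + 1i), (-3 - 1i)}.
Expanding the product yields: p(z) = z^3 + 6·z^2 + 10·z.
Note conjugate pairs combine to real quadratics: (z − (-3+1i))(z − (-3−1i)) = z² + 6z + 10.
The resulting polynomial has degree 3 and real coefficients as required.

p(z) = z^3 + 6·z^2 + 10·z.


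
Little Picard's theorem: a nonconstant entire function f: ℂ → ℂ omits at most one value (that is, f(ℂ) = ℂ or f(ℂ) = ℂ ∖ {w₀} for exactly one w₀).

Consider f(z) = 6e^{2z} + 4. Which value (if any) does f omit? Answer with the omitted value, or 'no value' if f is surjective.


Little Picard bounds the complement of f(ℂ) to at most one point.
e^{2z} is never zero on ℂ, so 6·e^{2z} takes every value in ℂ ∖ {0}. Adding 4 shifts the range to ℂ ∖ {4}. Thus f omits exactly the value 4.

Omitted value: 4.


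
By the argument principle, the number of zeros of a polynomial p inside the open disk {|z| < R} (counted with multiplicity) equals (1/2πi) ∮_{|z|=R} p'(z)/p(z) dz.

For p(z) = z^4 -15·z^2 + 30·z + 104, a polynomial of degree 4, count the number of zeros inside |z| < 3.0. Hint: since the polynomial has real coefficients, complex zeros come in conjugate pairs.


The zeros of p are: (3 + 2i), (3 - 2i), -2, -4.
Their magnitudes are: 3.606, 3.606, 2, 4.
Zeros with |z| < R = 3.0: -2.
Count = 1.
By the argument principle, (1/2πi) ∮_{|z|=R} p'(z)/p(z) dz equals exactly this count.

Number of zeros inside |z| < 3.0: 1.


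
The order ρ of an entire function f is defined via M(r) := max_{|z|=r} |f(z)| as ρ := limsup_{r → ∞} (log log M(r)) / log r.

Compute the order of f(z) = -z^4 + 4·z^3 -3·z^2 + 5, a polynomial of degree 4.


|f(z)| ≤ Σ|c_k|·r^k = O(r^4) as r → ∞. Polynomial growth is O(e^{r^ε}) for every ε > 0 (since r^4/e^{r^ε} → 0), so ρ ≤ ε for all ε > 0, i.e. ρ = 0. Every nonconstant polynomial has order 0.
Therefore ρ = 0.

Order ρ = 0.


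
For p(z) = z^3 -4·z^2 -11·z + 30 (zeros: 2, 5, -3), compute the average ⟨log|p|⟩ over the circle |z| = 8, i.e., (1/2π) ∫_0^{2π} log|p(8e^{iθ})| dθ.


Zeros: -3, 2, 5; r = 8.
Inside |z| < r: -3, 2, 5. Outside (|z| ≥ r): ∅.
p(0) = 30, so log|p(0)| = log(30) = 3.4012.
Apply Jensen: I(r) = log|p(0)| + Σ_k log(r/|z_k|), summed over zeros inside |z| < r.
  log(r/|z_k|) for z_k = 2: log(8/2) = 1.3863
  log(r/|z_k|) for z_k = 5: log(8/5) = 0.4700
  log(r/|z_k|) for z_k = -3: log(8/3) = 0.9808
Sum over inside zeros: 2.8371.
I(r) = log|p(0)| + (inside sum) = 3.4012 + 2.8371 = 6.2383.
Closed form (all zeros inside, monic): I(r) = n·log(r) = 3·log(8) = 6.2383. ✓

I(r) ≈ 6.2383.


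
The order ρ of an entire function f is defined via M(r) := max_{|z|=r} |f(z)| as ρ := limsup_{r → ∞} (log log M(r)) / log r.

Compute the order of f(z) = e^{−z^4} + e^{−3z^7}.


Each summand is entire of order 4 and 7 respectively (as in the single-exponential case). The order of a sum is at most the max of the orders, so ρ ≤ 7. For the lower bound: on |z|=r choose arg z so that -3z^7 is real positive; then |e^{-3z^7}| = e^{3r^7} while |e^{-1z^4}| ≤ e^{1r^4} = o(e^{3r^7}). So |f| ≥ e^{3r^7}(1 − o(1)) and ρ ≥ 7. Hence ρ = max(4, 7) = 7.
Therefore ρ = 7.

Order ρ = 7.


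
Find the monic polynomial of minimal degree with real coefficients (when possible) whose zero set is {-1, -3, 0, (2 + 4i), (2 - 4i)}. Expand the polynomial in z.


The polynomial is p(z) = ∏_{α ∈ S} (z − α), where S = {-1, -3, 0, (2 + 4i), (2 - 4i)}.
Expanding the product yields: p(z) = z^5 + 7·z^3 + 68·z^2 + 60·z.
Note conjugate pairs combine to real quadratics: (z − (2+4i))(z − (2−4i)) = z² − 4z + 20.
The resulting polynomial has degree 5 and real coefficients as required.

p(z) = z^5 + 7·z^3 + 68·z^2 + 60·z.


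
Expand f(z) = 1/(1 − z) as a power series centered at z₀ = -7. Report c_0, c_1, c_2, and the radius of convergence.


Let w = z − z₀, so z = z₀ + w.
Then 1 − z = 1 − (z₀ + w) = (1 − z₀) − w = 8 − w.
f(z) = 1/(8 − w) = (1/(8)) · 1/(1 − w/(8)) = Σ_{n≥0} w^n / (8)^(n+1).
So c_n = 1/(8)^(n+1):
  c_0 = 1/(8)^1 = 1/8.
  c_1 = 1/(8)^2 = 1/64.
  c_2 = 1/(8)^3 = 1/512.
The series is valid for |w/d| < 1, i.e. |z − z₀| < |d|.
Radius of convergence: R = |1 − z₀| = |8| = 8 (distance from z₀ to the singularity z = 1).

c_0 = 1/8, c_1 = 1/64, c_2 = 1/512; R = 8.


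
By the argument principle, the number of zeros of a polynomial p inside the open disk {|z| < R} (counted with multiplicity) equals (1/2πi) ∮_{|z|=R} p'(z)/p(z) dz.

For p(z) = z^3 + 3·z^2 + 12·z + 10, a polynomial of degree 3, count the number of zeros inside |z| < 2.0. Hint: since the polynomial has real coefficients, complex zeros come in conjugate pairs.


The zeros of p are: -1, (-1 + 3i), (-1 - 3i).
Their magnitudes are: 1, 3.162, 3.162.
Zeros with |z| < R = 2.0: -1.
Count = 1.
By the argument principle, (1/2πi) ∮_{|z|=R} p'(z)/p(z) dz equals exactly this count.

Number of zeros inside |z| < 2.0: 1.


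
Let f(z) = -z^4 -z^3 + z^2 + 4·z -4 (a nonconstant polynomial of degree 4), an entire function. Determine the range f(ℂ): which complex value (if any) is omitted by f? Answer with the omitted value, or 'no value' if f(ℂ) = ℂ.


Little Picard bounds the complement of f(ℂ) to at most one point.
For every w ∈ ℂ, the equation p(z) − w = 0 is a nonconstant polynomial in z and hence has at least one root by the fundamental theorem of algebra. So p is surjective onto ℂ, omitting no value.

Omitted value: no value.


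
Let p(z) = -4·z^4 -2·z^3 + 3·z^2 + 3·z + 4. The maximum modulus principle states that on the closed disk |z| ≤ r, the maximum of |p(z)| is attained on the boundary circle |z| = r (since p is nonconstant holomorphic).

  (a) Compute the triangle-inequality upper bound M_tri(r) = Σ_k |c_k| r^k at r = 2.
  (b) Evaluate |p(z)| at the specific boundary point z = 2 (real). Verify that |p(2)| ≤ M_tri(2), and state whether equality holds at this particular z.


Coefficients: c_0 = 4, c_1 = 3, c_2 = 3, c_3 = -2, c_4 = -4. Radius r = 2.
Part (a). Triangle bound: M_tri(r) = Σ_k |c_k| r^k
  = |4|·2^0 + |3|·2^1 + |3|·2^2 + |-2|·2^3 + |-4|·2^4
  = 4 + 6 + 12 + 16 + 64 = 102.
This bounds M(r) := max_{|z|=r} |p(z)| from above; equality holds iff all terms c_k z^k can be made to align in phase at a single z on |z|=r.
Part (b). At z = 2 (real, on the circle |z| = r):
  p(2) = (4)·2^0 + (3)·2^1 + (3)·2^2 + (-2)·2^3 + (-4)·2^4 = -58.
  |p(2)| = 58.
Check: |p(2)| = 58 ≤ 102 = M_tri(2). ✓ Equality does not hold at z = 2 (the coefficients have mixed signs, so the terms do not all align in phase there).

M_tri(2) = 102; |p(2)| = 58; equality at z=2: no.


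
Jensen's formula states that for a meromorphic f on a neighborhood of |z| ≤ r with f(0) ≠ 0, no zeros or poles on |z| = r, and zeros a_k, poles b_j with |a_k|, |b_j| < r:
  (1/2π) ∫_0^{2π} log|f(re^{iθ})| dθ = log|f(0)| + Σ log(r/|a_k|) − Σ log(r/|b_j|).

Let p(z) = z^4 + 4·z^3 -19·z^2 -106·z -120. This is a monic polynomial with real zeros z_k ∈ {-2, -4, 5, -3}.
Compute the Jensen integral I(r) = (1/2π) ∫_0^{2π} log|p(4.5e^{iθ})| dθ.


Zeros: -4, -3, -2, 5; r = 4.5.
Inside |z| < r: -4, -3, -2. Outside (|z| ≥ r): 5.
p(0) = -120, so log|p(0)| = log(120) = 4.7875.
Apply Jensen: I(r) = log|p(0)| + Σ_k log(r/|z_k|), summed over zeros inside |z| < r.
  log(r/|z_k|) for z_k = -2: log(4.5/2) = 0.8109
  log(r/|z_k|) for z_k = -4: log(4.5/4) = 0.1178
  log(r/|z_k|) for z_k = -3: log(4.5/3) = 0.4055
  Outside zeros (5) contribute nothing to the Jensen sum.
Sum over inside zeros: 1.3342.
I(r) = log|p(0)| + (inside sum) = 4.7875 + 1.3342 = 6.1217.
Note: since some zeros are outside |z| ≤ r, the simplified n·log(r) form does NOT apply — only the inside zeros contribute.

I(r) ≈ 6.1217.


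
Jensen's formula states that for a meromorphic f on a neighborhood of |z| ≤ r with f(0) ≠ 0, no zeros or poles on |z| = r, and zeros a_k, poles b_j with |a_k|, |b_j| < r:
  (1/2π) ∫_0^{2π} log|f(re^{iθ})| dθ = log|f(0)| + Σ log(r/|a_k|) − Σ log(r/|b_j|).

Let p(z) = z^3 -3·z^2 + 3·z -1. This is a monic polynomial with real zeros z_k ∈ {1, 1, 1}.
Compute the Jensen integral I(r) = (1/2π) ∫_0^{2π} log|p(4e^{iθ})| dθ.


Zeros: 1, 1, 1; r = 4.
Inside |z| < r: 1, 1, 1. Outside (|z| ≥ r): ∅.
p(0) = -1, so log|p(0)| = log(1) = 0.0000.
Apply Jensen: I(r) = log|p(0)| + Σ_k log(r/|z_k|), summed over zeros inside |z| < r.
  log(r/|z_k|) for z_k = 1: log(4/1) = 1.3863
  log(r/|z_k|) for z_k = 1: log(4/1) = 1.3863
  log(r/|z_k|) for z_k = 1: log(4/1) = 1.3863
Sum over inside zeros: 4.1589.
I(r) = log|p(0)| + (inside sum) = 0.0000 + 4.1589 = 4.1589.
Closed form (all zeros inside, monic): I(r) = n·log(r) = 3·log(4) = 4.1589. ✓

I(r) ≈ 4.1589.


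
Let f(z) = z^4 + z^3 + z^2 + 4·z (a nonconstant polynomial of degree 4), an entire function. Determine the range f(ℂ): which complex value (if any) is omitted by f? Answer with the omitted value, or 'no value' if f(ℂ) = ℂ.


Little Picard bounds the complement of f(ℂ) to at most one point.
For every w ∈ ℂ, the equation p(z) − w = 0 is a nonconstant polynomial in z and hence has at least one root by the fundamental theorem of algebra. So p is surjective onto ℂ, omitting no value.

Omitted value: no value.


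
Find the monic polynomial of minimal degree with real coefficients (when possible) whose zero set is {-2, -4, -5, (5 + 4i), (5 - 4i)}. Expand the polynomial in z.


The polynomial is p(z) = ∏_{α ∈ S} (z − α), where S = {-2, -4, -5, (5 + 4i), (5 - 4i)}.
Expanding the product yields: p(z) = z^5 + z^4 -31·z^3 + 111·z^2 + 1158·z + 1640.
Note conjugate pairs combine to real quadratics: (z − (5+4i))(z − (5−4i)) = z² − 10z + 41.
The resulting polynomial has degree 5 and real coefficients as required.

p(z) = z^5 + z^4 -31·z^3 + 111·z^2 + 1158·z + 1640.


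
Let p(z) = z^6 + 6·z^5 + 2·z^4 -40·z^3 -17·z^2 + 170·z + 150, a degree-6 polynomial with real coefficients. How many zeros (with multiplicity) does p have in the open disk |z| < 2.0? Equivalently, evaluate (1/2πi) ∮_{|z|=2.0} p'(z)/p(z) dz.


The zeros of p are: -1, (-3 + 1i), (-3 - 1i), (2 + 1i), (2 - 1i), -3.
Their magnitudes are: 1, 3.162, 3.162, 2.236, 2.236, 3.
Zeros with |z| < R = 2.0: -1.
Count = 1.
By the argument principle, (1/2πi) ∮_{|z|=R} p'(z)/p(z) dz equals exactly this count.

Number of zeros inside |z| < 2.0: 1.


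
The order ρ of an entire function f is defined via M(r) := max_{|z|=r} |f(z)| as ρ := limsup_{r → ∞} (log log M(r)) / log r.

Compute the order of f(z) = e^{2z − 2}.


|e^{2z − 2}| = e^{Re(2·z) + -2} ≤ e^{2|z|^1 + -2} = e^{2r^1 + -2} on |z| = r, so ρ ≤ 1. Choosing z on |z|=r so that 2·z is real positive (always possible by picking arg z appropriately) gives |f(z)| = e^{2r^1 + -2}, matching the bound. The additive constant -2 does not affect log log M(r) ~ 1·log r. Hence ρ = 1.
Therefore ρ = 1.

Order ρ = 1.


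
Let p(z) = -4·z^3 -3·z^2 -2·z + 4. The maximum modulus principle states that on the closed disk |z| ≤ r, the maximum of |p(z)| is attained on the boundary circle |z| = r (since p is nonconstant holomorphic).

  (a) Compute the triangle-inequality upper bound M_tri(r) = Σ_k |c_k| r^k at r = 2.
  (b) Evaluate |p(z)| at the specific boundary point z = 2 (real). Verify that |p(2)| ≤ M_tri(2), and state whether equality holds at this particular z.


Coefficients: c_0 = 4, c_1 = -2, c_2 = -3, c_3 = -4. Radius r = 2.
Part (a). Triangle bound: M_tri(r) = Σ_k |c_k| r^k
  = |4|·2^0 + |-2|·2^1 + |-3|·2^2 + |-4|·2^3
  = 4 + 4 + 12 + 32 = 52.
This bounds M(r) := max_{|z|=r} |p(z)| from above; equality holds iff all terms c_k z^k can be made to align in phase at a single z on |z|=r.
Part (b). At z = 2 (real, on the circle |z| = r):
  p(2) = (4)·2^0 + (-2)·2^1 + (-3)·2^2 + (-4)·2^3 = -44.
  |p(2)| = 44.
Check: |p(2)| = 44 ≤ 52 = M_tri(2). ✓ Equality does not hold at z = 2 (the coefficients have mixed signs, so the terms do not all align in phase there).

M_tri(2) = 52; |p(2)| = 44; equality at z=2: no.
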